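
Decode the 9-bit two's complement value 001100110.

Binary: 001100110
Sign bit: 0 (non-negative)
Read directly as an unsigned value:
001100110 = 64 + 32 + 4 + 2 = 102
Value: 102



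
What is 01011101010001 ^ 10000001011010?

XOR: 1 when bits differ
  01011101010001
^ 10000001011010
----------------
  11011100001011
Decimal: 5969 ^ 8282 = 14091



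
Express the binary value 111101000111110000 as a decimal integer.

Sum of powers of 2 for each 1-bit:
2^4 + 2^5 + 2^6 + 2^7 + 2^8 + 2^12 + 2^14 + 2^15 + 2^16 + 2^17
= 16 + 32 + 64 + 128 + 256 + 4096 + 16384 + 32768 + 65536 + 131072
= 250352



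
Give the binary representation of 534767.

Using repeated division by 2:
534767 ÷ 2 = 267383 remainder 1
267383 ÷ 2 = 133691 remainder 1
133691 ÷ 2 = 66845 remainder 1
66845 ÷ 2 = 33422 remainder 1
33422 ÷ 2 = 16711 remainder 0
16711 ÷ 2 = 8355 remainder 1
8355 ÷ 2 = 4177 remainder 1
4177 ÷ 2 = 2088 remainder 1
2088 ÷ 2 = 1044 remainder 0
1044 ÷ 2 = 522 remainder 0
522 ÷ 2 = 261 remainder 0
261 ÷ 2 = 130 remainder 1
130 ÷ 2 = 65 remainder 0
65 ÷ 2 = 32 remainder 1
32 ÷ 2 = 16 remainder 0
16 ÷ 2 = 8 remainder 0
8 ÷ 2 = 4 remainder 0
4 ÷ 2 = 2 remainder 0
2 ÷ 2 = 1 remainder 0
1 ÷ 2 = 0 remainder 1
Reading remainders bottom to top: 10000010100011101111



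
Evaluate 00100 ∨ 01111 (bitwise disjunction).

OR: 1 when either bit is 1
  00100
| 01111
-------
  01111
Decimal: 4 | 15 = 15



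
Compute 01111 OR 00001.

OR: 1 when either bit is 1
  01111
| 00001
-------
  01111
Decimal: 15 | 1 = 15



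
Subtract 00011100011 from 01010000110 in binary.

Method 1 - Direct subtraction (column by column from the right: bit − bit − borrow-in; if negative, add 2 and borrow 1 from the next column):
borrow: 01111000110
        01010000110
-       00011100011
-------------------
        00110100011

Method 2 - Add two's complement:
Two's complement of 00011100011: invert → 11100011100, add 1 → 11100011101
  01010000110
+ 11100011101
-------------
 100110100011  (end carry out of the top bit = 1)
Discarding the end carry: 00110100011
Decimal check:
  01010000110 = 512 + 128 + 4 + 2 = 646
  00011100011 = 128 + 64 + 32 + 2 + 1 = 227
  646 - 227 = 419, and 00110100011 = 256 + 128 + 32 + 2 + 1 = 419 ✓



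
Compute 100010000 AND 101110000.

AND: 1 only when both bits are 1
  100010000
& 101110000
-----------
  100010000
Decimal: 272 & 368 = 272



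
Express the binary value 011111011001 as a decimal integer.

Sum of powers of 2 for each 1-bit:
2^0 + 2^3 + 2^4 + 2^6 + 2^7 + 2^8 + 2^9 + 2^10
= 1 + 8 + 16 + 64 + 128 + 256 + 512 + 1024
= 2009



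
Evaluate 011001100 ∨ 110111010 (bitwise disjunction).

OR: 1 when either bit is 1
  011001100
| 110111010
-----------
  111111110
Decimal: 204 | 442 = 510



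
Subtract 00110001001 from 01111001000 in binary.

Method 1 - Direct subtraction (column by column from the right: bit − bit − borrow-in; if negative, add 2 and borrow 1 from the next column):
borrow: 00001111110
        01111001000
-       00110001001
-------------------
        01000111111

Method 2 - Add two's complement:
Two's complement of 00110001001: invert → 11001110110, add 1 → 11001110111
  01111001000
+ 11001110111
-------------
 101000111111  (end carry out of the top bit = 1)
Discarding the end carry: 01000111111
Decimal check:
  01111001000 = 512 + 256 + 128 + 64 + 8 = 968
  00110001001 = 256 + 128 + 8 + 1 = 393
  968 - 393 = 575, and 01000111111 = 512 + 32 + 16 + 8 + 4 + 2 + 1 = 575 ✓



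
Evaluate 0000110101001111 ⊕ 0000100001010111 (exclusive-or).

XOR: 1 when bits differ
  0000110101001111
^ 0000100001010111
------------------
  0000010100011000
Decimal: 3407 ^ 2135 = 1304



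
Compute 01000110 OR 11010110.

OR: 1 when either bit is 1
  01000110
| 11010110
----------
  11010110
Decimal: 70 | 214 = 214



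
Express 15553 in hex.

Using repeated division by 16 (digits 10–15 are A–F):
15553 ÷ 16 = 972 remainder 1
972 ÷ 16 = 60 remainder 12 (C)
60 ÷ 16 = 3 remainder 12 (C)
3 ÷ 16 = 0 remainder 3
Reading remainders bottom to top: 3CC1



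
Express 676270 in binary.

Using repeated division by 2:
676270 ÷ 2 = 338135 remainder 0
338135 ÷ 2 = 169067 remainder 1
169067 ÷ 2 = 84533 remainder 1
84533 ÷ 2 = 42266 remainder 1
42266 ÷ 2 = 21133 remainder 0
21133 ÷ 2 = 10566 remainder 1
10566 ÷ 2 = 5283 remainder 0
5283 ÷ 2 = 2641 remainder 1
2641 ÷ 2 = 1320 remainder 1
1320 ÷ 2 = 660 remainder 0
660 ÷ 2 = 330 remainder 0
330 ÷ 2 = 165 remainder 0
165 ÷ 2 = 82 remainder 1
82 ÷ 2 = 41 remainder 0
41 ÷ 2 = 20 remainder 1
20 ÷ 2 = 10 remainder 0
10 ÷ 2 = 5 remainder 0
5 ÷ 2 = 2 remainder 1
2 ÷ 2 = 1 remainder 0
1 ÷ 2 = 0 remainder 1
Reading remainders bottom to top: 10100101000110101110



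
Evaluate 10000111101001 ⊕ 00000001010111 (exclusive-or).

XOR: 1 when bits differ
  10000111101001
^ 00000001010111
----------------
  10000110111110
Decimal: 8681 ^ 87 = 8638



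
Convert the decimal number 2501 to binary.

Using repeated division by 2:
2501 ÷ 2 = 1250 remainder 1
1250 ÷ 2 = 625 remainder 0
625 ÷ 2 = 312 remainder 1
312 ÷ 2 = 156 remainder 0
156 ÷ 2 = 78 remainder 0
78 ÷ 2 = 39 remainder 0
39 ÷ 2 = 19 remainder 1
19 ÷ 2 = 9 remainder 1
9 ÷ 2 = 4 remainder 1
4 ÷ 2 = 2 remainder 0
2 ÷ 2 = 1 remainder 0
1 ÷ 2 = 0 remainder 1
Reading remainders bottom to top: 100111000101



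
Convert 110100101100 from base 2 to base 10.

Sum of powers of 2 for each 1-bit:
2^2 + 2^3 + 2^5 + 2^8 + 2^10 + 2^11
= 4 + 8 + 32 + 256 + 1024 + 2048
= 3372



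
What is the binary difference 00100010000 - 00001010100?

Method 1 - Direct subtraction (column by column from the right: bit − bit − borrow-in; if negative, add 2 and borrow 1 from the next column):
borrow: 00111111000
        00100010000
-       00001010100
-------------------
        00010111100

Method 2 - Add two's complement:
Two's complement of 00001010100: invert → 11110101011, add 1 → 11110101100
  00100010000
+ 11110101100
-------------
 100010111100  (end carry out of the top bit = 1)
Discarding the end carry: 00010111100
Decimal check:
  00100010000 = 256 + 16 = 272
  00001010100 = 64 + 16 + 4 = 84
  272 - 84 = 188, and 00010111100 = 128 + 32 + 16 + 8 + 4 = 188 ✓



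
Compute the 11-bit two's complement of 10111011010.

Original (sign bit 1, negative): 10111011010
Step 1 - Invert all bits: 01000100101
Step 2 - Add 1: 01000100110
Verification: 10111011010 + 01000100110 = 100000000000; discarding the end carry (carry out of the top bit) leaves the 11-bit value 00000000000, as required for x + (-x)



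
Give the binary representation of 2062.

Using repeated division by 2:
2062 ÷ 2 = 1031 remainder 0
1031 ÷ 2 = 515 remainder 1
515 ÷ 2 = 257 remainder 1
257 ÷ 2 = 128 remainder 1
128 ÷ 2 = 64 remainder 0
64 ÷ 2 = 32 remainder 0
32 ÷ 2 = 16 remainder 0
16 ÷ 2 = 8 remainder 0
8 ÷ 2 = 4 remainder 0
4 ÷ 2 = 2 remainder 0
2 ÷ 2 = 1 remainder 0
1 ÷ 2 = 0 remainder 1
Reading remainders bottom to top: 100000001110



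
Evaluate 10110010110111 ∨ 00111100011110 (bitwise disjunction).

OR: 1 when either bit is 1
  10110010110111
| 00111100011110
----------------
  10111110111111
Decimal: 11447 | 3870 = 12223



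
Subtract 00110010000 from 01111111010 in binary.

Method 1 - Direct subtraction (column by column from the right: bit − bit − borrow-in; if negative, add 2 and borrow 1 from the next column):
borrow: 00000000000
        01111111010
-       00110010000
-------------------
        01001101010

Method 2 - Add two's complement:
Two's complement of 00110010000: invert → 11001101111, add 1 → 11001110000
  01111111010
+ 11001110000
-------------
 101001101010  (end carry out of the top bit = 1)
Discarding the end carry: 01001101010
Decimal check:
  01111111010 = 512 + 256 + 128 + 64 + 32 + 16 + 8 + 2 = 1018
  00110010000 = 256 + 128 + 16 = 400
  1018 - 400 = 618, and 01001101010 = 512 + 64 + 32 + 8 + 2 = 618 ✓



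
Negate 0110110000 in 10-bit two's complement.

Original: 0110110000
Step 1 - Invert all bits: 1001001111
Step 2 - Add 1: 1001010000
Verification: 0110110000 + 1001010000 = 10000000000; discarding the end carry (carry out of the top bit) leaves the 10-bit value 0000000000, as required for x + (-x)



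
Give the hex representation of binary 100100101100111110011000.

Group into 4-bit nibbles from right:
  1001 = 9
  0010 = 2
  1100 = C
  1111 = F
  1001 = 9
  1000 = 8
Result: 92CF98



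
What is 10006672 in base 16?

Using repeated division by 16 (digits 10–15 are A–F):
10006672 ÷ 16 = 625417 remainder 0
625417 ÷ 16 = 39088 remainder 9
39088 ÷ 16 = 2443 remainder 0
2443 ÷ 16 = 152 remainder 11 (B)
152 ÷ 16 = 9 remainder 8
9 ÷ 16 = 0 remainder 9
Reading remainders bottom to top: 98B090



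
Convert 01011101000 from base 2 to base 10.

Sum of powers of 2 for each 1-bit:
2^3 + 2^5 + 2^6 + 2^7 + 2^9
= 8 + 32 + 64 + 128 + 512
= 744



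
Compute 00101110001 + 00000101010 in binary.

Add column by column from the right: bit + bit + carry-in; write the sum mod 2, carry 1 when the sum is 2 or 3.
carry:  00011000000
        00101110001
+       00000101010
-------------------
       000110011011
(the carry out of the leftmost column, 0, becomes the leading bit)
Decimal check:
  00101110001 = 256 + 64 + 32 + 16 + 1 = 369
  00000101010 = 32 + 8 + 2 = 42
  369 + 42 = 411, and 000110011011 = 256 + 128 + 16 + 8 + 2 + 1 = 411 ✓



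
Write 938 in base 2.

Using repeated division by 2:
938 ÷ 2 = 469 remainder 0
469 ÷ 2 = 234 remainder 1
234 ÷ 2 = 117 remainder 0
117 ÷ 2 = 58 remainder 1
58 ÷ 2 = 29 remainder 0
29 ÷ 2 = 14 remainder 1
14 ÷ 2 = 7 remainder 0
7 ÷ 2 = 3 remainder 1
3 ÷ 2 = 1 remainder 1
1 ÷ 2 = 0 remainder 1
Reading remainders bottom to top: 1110101010



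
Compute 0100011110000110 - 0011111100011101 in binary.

Method 1 - Direct subtraction (column by column from the right: bit − bit − borrow-in; if negative, add 2 and borrow 1 from the next column):
borrow: 0111000011110010
        0100011110000110
-       0011111100011101
------------------------
        0000100001101001

Method 2 - Add two's complement:
Two's complement of 0011111100011101: invert → 1100000011100010, add 1 → 1100000011100011
  0100011110000110
+ 1100000011100011
------------------
 10000100001101001  (end carry out of the top bit = 1)
Discarding the end carry: 0000100001101001
Decimal check:
  0100011110000110 = 16384 + 1024 + 512 + 256 + 128 + 4 + 2 = 18310
  0011111100011101 = 8192 + 4096 + 2048 + 1024 + 512 + 256 + 16 + 8 + 4 + 1 = 16157
  18310 - 16157 = 2153, and 0000100001101001 = 2048 + 64 + 32 + 8 + 1 = 2153 ✓



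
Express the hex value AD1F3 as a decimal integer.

Expand by place value (powers of 16):
Digit values: A = 10, D = 13, F = 15
AD1F3 = 10 × 16^4 + 13 × 16^3 + 1 × 16^2 + 15 × 16^1 + 3 × 16^0
= 10 × 65536 + 13 × 4096 + 1 × 256 + 15 × 16 + 3 × 1
= 655360 + 53248 + 256 + 240 + 3
= 709107



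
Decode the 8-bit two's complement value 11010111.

Binary: 11010111
Sign bit: 1 (negative)
Invert: 00101000
Add 1:  00101001
Magnitude: 00101001 = 32 + 8 + 1 = 41
Value: -41



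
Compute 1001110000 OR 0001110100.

OR: 1 when either bit is 1
  1001110000
| 0001110100
------------
  1001110100
Decimal: 624 | 116 = 628



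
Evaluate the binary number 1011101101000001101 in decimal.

Sum of powers of 2 for each 1-bit:
2^0 + 2^2 + 2^3 + 2^9 + 2^11 + 2^12 + 2^14 + 2^15 + 2^16 + 2^18
= 1 + 4 + 8 + 512 + 2048 + 4096 + 16384 + 32768 + 65536 + 262144
= 383501



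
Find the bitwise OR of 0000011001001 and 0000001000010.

OR: 1 when either bit is 1
  0000011001001
| 0000001000010
---------------
  0000011001011
Decimal: 201 | 66 = 203



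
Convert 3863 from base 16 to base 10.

Expand by place value (powers of 16):
3863 = 3 × 16^3 + 8 × 16^2 + 6 × 16^1 + 3 × 16^0
= 3 × 4096 + 8 × 256 + 6 × 16 + 3 × 1
= 12288 + 2048 + 96 + 3
= 14435



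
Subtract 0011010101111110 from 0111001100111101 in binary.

Method 1 - Direct subtraction (column by column from the right: bit − bit − borrow-in; if negative, add 2 and borrow 1 from the next column):
borrow: 0111101111111100
        0111001100111101
-       0011010101111110
------------------------
        0011110110111111

Method 2 - Add two's complement:
Two's complement of 0011010101111110: invert → 1100101010000001, add 1 → 1100101010000010
  0111001100111101
+ 1100101010000010
------------------
 10011110110111111  (end carry out of the top bit = 1)
Discarding the end carry: 0011110110111111
Decimal check:
  0111001100111101 = 16384 + 8192 + 4096 + 512 + 256 + 32 + 16 + 8 + 4 + 1 = 29501
  0011010101111110 = 8192 + 4096 + 1024 + 256 + 64 + 32 + 16 + 8 + 4 + 2 = 13694
  29501 - 13694 = 15807, and 0011110110111111 = 8192 + 4096 + 2048 + 1024 + 256 + 128 + 32 + 16 + 8 + 4 + 2 + 1 = 15807 ✓



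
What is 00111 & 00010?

AND: 1 only when both bits are 1
  00111
& 00010
-------
  00010
Decimal: 7 & 2 = 2



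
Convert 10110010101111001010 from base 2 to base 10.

Sum of powers of 2 for each 1-bit:
2^1 + 2^3 + 2^6 + 2^7 + 2^8 + 2^9 + 2^11 + 2^13 + 2^16 + 2^17 + 2^19
= 2 + 8 + 64 + 128 + 256 + 512 + 2048 + 8192 + 65536 + 131072 + 524288
= 732106



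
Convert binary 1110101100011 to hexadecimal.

Group into 4-bit nibbles from right:
  0001 = 1
  1101 = D
  0110 = 6
  0011 = 3
Result: 1D63



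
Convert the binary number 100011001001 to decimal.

Sum of powers of 2 for each 1-bit:
2^0 + 2^3 + 2^6 + 2^7 + 2^11
= 1 + 8 + 64 + 128 + 2048
= 2249



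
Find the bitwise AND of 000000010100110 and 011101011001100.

AND: 1 only when both bits are 1
  000000010100110
& 011101011001100
-----------------
  000000010000100
Decimal: 166 & 15052 = 132



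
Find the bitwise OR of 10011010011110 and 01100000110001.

OR: 1 when either bit is 1
  10011010011110
| 01100000110001
----------------
  11111010111111
Decimal: 9886 | 6193 = 16063



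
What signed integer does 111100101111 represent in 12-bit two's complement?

Binary: 111100101111
Sign bit: 1 (negative)
Invert: 000011010000
Add 1:  000011010001
Magnitude: 000011010001 = 128 + 64 + 16 + 1 = 209
Value: -209



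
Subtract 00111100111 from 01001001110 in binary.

Method 1 - Direct subtraction (column by column from the right: bit − bit − borrow-in; if negative, add 2 and borrow 1 from the next column):
borrow: 01111001110
        01001001110
-       00111100111
-------------------
        00001100111

Method 2 - Add two's complement:
Two's complement of 00111100111: invert → 11000011000, add 1 → 11000011001
  01001001110
+ 11000011001
-------------
 100001100111  (end carry out of the top bit = 1)
Discarding the end carry: 00001100111
Decimal check:
  01001001110 = 512 + 64 + 8 + 4 + 2 = 590
  00111100111 = 256 + 128 + 64 + 32 + 4 + 2 + 1 = 487
  590 - 487 = 103, and 00001100111 = 64 + 32 + 4 + 2 + 1 = 103 ✓



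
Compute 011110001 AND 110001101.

AND: 1 only when both bits are 1
  011110001
& 110001101
-----------
  010000001
Decimal: 241 & 397 = 129



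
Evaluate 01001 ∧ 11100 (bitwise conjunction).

AND: 1 only when both bits are 1
  01001
& 11100
-------
  01000
Decimal: 9 & 28 = 8



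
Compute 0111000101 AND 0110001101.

AND: 1 only when both bits are 1
  0111000101
& 0110001101
------------
  0110000101
Decimal: 453 & 397 = 389



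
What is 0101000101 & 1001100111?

AND: 1 only when both bits are 1
  0101000101
& 1001100111
------------
  0001000101
Decimal: 325 & 615 = 69



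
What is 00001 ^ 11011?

XOR: 1 when bits differ
  00001
^ 11011
-------
  11010
Decimal: 1 ^ 27 = 26



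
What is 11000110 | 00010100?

OR: 1 when either bit is 1
  11000110
| 00010100
----------
  11010110
Decimal: 198 | 20 = 214



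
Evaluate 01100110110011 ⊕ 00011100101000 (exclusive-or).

XOR: 1 when bits differ
  01100110110011
^ 00011100101000
----------------
  01111010011011
Decimal: 6579 ^ 1832 = 7835



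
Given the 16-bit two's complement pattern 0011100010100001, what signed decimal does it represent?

Binary: 0011100010100001
Sign bit: 0 (non-negative)
Read directly as an unsigned value:
0011100010100001 = 8192 + 4096 + 2048 + 128 + 32 + 1 = 14497
Value: 14497



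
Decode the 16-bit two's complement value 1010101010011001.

Binary: 1010101010011001
Sign bit: 1 (negative)
Invert: 0101010101100110
Add 1:  0101010101100111
Magnitude: 0101010101100111 = 16384 + 4096 + 1024 + 256 + 64 + 32 + 4 + 2 + 1 = 21863
Value: -21863



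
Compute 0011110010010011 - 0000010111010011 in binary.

Method 1 - Direct subtraction (column by column from the right: bit − bit − borrow-in; if negative, add 2 and borrow 1 from the next column):
borrow: 0000111110000000
        0011110010010011
-       0000010111010011
------------------------
        0011011011000000

Method 2 - Add two's complement:
Two's complement of 0000010111010011: invert → 1111101000101100, add 1 → 1111101000101101
  0011110010010011
+ 1111101000101101
------------------
 10011011011000000  (end carry out of the top bit = 1)
Discarding the end carry: 0011011011000000
Decimal check:
  0011110010010011 = 8192 + 4096 + 2048 + 1024 + 128 + 16 + 2 + 1 = 15507
  0000010111010011 = 1024 + 256 + 128 + 64 + 16 + 2 + 1 = 1491
  15507 - 1491 = 14016, and 0011011011000000 = 8192 + 4096 + 1024 + 512 + 128 + 64 = 14016 ✓



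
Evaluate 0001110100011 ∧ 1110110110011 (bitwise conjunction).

AND: 1 only when both bits are 1
  0001110100011
& 1110110110011
---------------
  0000110100011
Decimal: 931 & 7603 = 419



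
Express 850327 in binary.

Using repeated division by 2:
850327 ÷ 2 = 425163 remainder 1
425163 ÷ 2 = 212581 remainder 1
212581 ÷ 2 = 106290 remainder 1
106290 ÷ 2 = 53145 remainder 0
53145 ÷ 2 = 26572 remainder 1
26572 ÷ 2 = 13286 remainder 0
13286 ÷ 2 = 6643 remainder 0
6643 ÷ 2 = 3321 remainder 1
3321 ÷ 2 = 1660 remainder 1
1660 ÷ 2 = 830 remainder 0
830 ÷ 2 = 415 remainder 0
415 ÷ 2 = 207 remainder 1
207 ÷ 2 = 103 remainder 1
103 ÷ 2 = 51 remainder 1
51 ÷ 2 = 25 remainder 1
25 ÷ 2 = 12 remainder 1
12 ÷ 2 = 6 remainder 0
6 ÷ 2 = 3 remainder 0
3 ÷ 2 = 1 remainder 1
1 ÷ 2 = 0 remainder 1
Reading remainders bottom to top: 11001111100110010111



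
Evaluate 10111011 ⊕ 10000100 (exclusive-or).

XOR: 1 when bits differ
  10111011
^ 10000100
----------
  00111111
Decimal: 187 ^ 132 = 63



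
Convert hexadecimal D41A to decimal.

Expand by place value (powers of 16):
Digit values: D = 13, A = 10
D41A = 13 × 16^3 + 4 × 16^2 + 1 × 16^1 + 10 × 16^0
= 13 × 4096 + 4 × 256 + 1 × 16 + 10 × 1
= 53248 + 1024 + 16 + 10
= 54298



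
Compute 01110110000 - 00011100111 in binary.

Method 1 - Direct subtraction (column by column from the right: bit − bit − borrow-in; if negative, add 2 and borrow 1 from the next column):
borrow: 00110011110
        01110110000
-       00011100111
-------------------
        01011001001

Method 2 - Add two's complement:
Two's complement of 00011100111: invert → 11100011000, add 1 → 11100011001
  01110110000
+ 11100011001
-------------
 101011001001  (end carry out of the top bit = 1)
Discarding the end carry: 01011001001
Decimal check:
  01110110000 = 512 + 256 + 128 + 32 + 16 = 944
  00011100111 = 128 + 64 + 32 + 4 + 2 + 1 = 231
  944 - 231 = 713, and 01011001001 = 512 + 128 + 64 + 8 + 1 = 713 ✓



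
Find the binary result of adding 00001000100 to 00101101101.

Add column by column from the right: bit + bit + carry-in; write the sum mod 2, carry 1 when the sum is 2 or 3.
carry:  00010011000
        00001000100
+       00101101101
-------------------
       000110110001
(the carry out of the leftmost column, 0, becomes the leading bit)
Decimal check:
  00001000100 = 64 + 4 = 68
  00101101101 = 256 + 64 + 32 + 8 + 4 + 1 = 365
  68 + 365 = 433, and 000110110001 = 256 + 128 + 32 + 16 + 1 = 433 ✓



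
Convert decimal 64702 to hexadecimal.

Using repeated division by 16 (digits 10–15 are A–F):
64702 ÷ 16 = 4043 remainder 14 (E)
4043 ÷ 16 = 252 remainder 11 (B)
252 ÷ 16 = 15 remainder 12 (C)
15 ÷ 16 = 0 remainder 15 (F)
Reading remainders bottom to top: FCBE



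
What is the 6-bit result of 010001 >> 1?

Original: 010001 (decimal 17)
Shift right by 1 position
Drop the 1 low bit; fill with zero on the left
Result: 001000 (decimal 8)
Equivalent: 17 >> 1 = 17 ÷ 2^1 = 8



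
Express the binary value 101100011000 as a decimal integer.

Sum of powers of 2 for each 1-bit:
2^3 + 2^4 + 2^8 + 2^9 + 2^11
= 8 + 16 + 256 + 512 + 2048
= 2840



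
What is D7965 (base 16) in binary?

Convert each hex digit to 4 bits:
  D = 1101
  7 = 0111
  9 = 1001
  6 = 0110
  5 = 0101
Concatenate: 11010111100101100101



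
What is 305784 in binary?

Using repeated division by 2:
305784 ÷ 2 = 152892 remainder 0
152892 ÷ 2 = 76446 remainder 0
76446 ÷ 2 = 38223 remainder 0
38223 ÷ 2 = 19111 remainder 1
19111 ÷ 2 = 9555 remainder 1
9555 ÷ 2 = 4777 remainder 1
4777 ÷ 2 = 2388 remainder 1
2388 ÷ 2 = 1194 remainder 0
1194 ÷ 2 = 597 remainder 0
597 ÷ 2 = 298 remainder 1
298 ÷ 2 = 149 remainder 0
149 ÷ 2 = 74 remainder 1
74 ÷ 2 = 37 remainder 0
37 ÷ 2 = 18 remainder 1
18 ÷ 2 = 9 remainder 0
9 ÷ 2 = 4 remainder 1
4 ÷ 2 = 2 remainder 0
2 ÷ 2 = 1 remainder 0
1 ÷ 2 = 0 remainder 1
Reading remainders bottom to top: 1001010101001111000



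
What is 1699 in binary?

Using repeated division by 2:
1699 ÷ 2 = 849 remainder 1
849 ÷ 2 = 424 remainder 1
424 ÷ 2 = 212 remainder 0
212 ÷ 2 = 106 remainder 0
106 ÷ 2 = 53 remainder 0
53 ÷ 2 = 26 remainder 1
26 ÷ 2 = 13 remainder 0
13 ÷ 2 = 6 remainder 1
6 ÷ 2 = 3 remainder 0
3 ÷ 2 = 1 remainder 1
1 ÷ 2 = 0 remainder 1
Reading remainders bottom to top: 11010100011



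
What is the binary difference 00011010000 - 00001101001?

Method 1 - Direct subtraction (column by column from the right: bit − bit − borrow-in; if negative, add 2 and borrow 1 from the next column):
borrow: 00011011110
        00011010000
-       00001101001
-------------------
        00001100111

Method 2 - Add two's complement:
Two's complement of 00001101001: invert → 11110010110, add 1 → 11110010111
  00011010000
+ 11110010111
-------------
 100001100111  (end carry out of the top bit = 1)
Discarding the end carry: 00001100111
Decimal check:
  00011010000 = 128 + 64 + 16 = 208
  00001101001 = 64 + 32 + 8 + 1 = 105
  208 - 105 = 103, and 00001100111 = 64 + 32 + 4 + 2 + 1 = 103 ✓



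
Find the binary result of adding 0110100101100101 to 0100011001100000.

Add column by column from the right: bit + bit + carry-in; write the sum mod 2, carry 1 when the sum is 2 or 3.
carry:  1000000011000000
        0110100101100101
+       0100011001100000
------------------------
       01010111111000101
(the carry out of the leftmost column, 0, becomes the leading bit)
Decimal check:
  0110100101100101 = 16384 + 8192 + 2048 + 256 + 64 + 32 + 4 + 1 = 26981
  0100011001100000 = 16384 + 1024 + 512 + 64 + 32 = 18016
  26981 + 18016 = 44997, and 01010111111000101 = 32768 + 8192 + 2048 + 1024 + 512 + 256 + 128 + 64 + 4 + 1 = 44997 ✓



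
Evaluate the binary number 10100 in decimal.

Sum of powers of 2 for each 1-bit:
2^2 + 2^4
= 4 + 16
= 20



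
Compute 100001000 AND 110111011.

AND: 1 only when both bits are 1
  100001000
& 110111011
-----------
  100001000
Decimal: 264 & 443 = 264



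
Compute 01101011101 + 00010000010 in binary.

Add column by column from the right: bit + bit + carry-in; write the sum mod 2, carry 1 when the sum is 2 or 3.
carry:  00000000000
        01101011101
+       00010000010
-------------------
       001111011111
(the carry out of the leftmost column, 0, becomes the leading bit)
Decimal check:
  01101011101 = 512 + 256 + 64 + 16 + 8 + 4 + 1 = 861
  00010000010 = 128 + 2 = 130
  861 + 130 = 991, and 001111011111 = 512 + 256 + 128 + 64 + 16 + 8 + 4 + 2 + 1 = 991 ✓



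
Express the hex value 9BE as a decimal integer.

Expand by place value (powers of 16):
Digit values: B = 11, E = 14
9BE = 9 × 16^2 + 11 × 16^1 + 14 × 16^0
= 9 × 256 + 11 × 16 + 14 × 1
= 2304 + 176 + 14
= 2494



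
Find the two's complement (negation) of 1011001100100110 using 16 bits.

Original (sign bit 1, negative): 1011001100100110
Step 1 - Invert all bits: 0100110011011001
Step 2 - Add 1: 0100110011011010
Verification: 1011001100100110 + 0100110011011010 = 10000000000000000; discarding the end carry (carry out of the top bit) leaves the 16-bit value 0000000000000000, as required for x + (-x)



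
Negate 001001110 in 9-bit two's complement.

Original: 001001110
Step 1 - Invert all bits: 110110001
Step 2 - Add 1: 110110010
Verification: 001001110 + 110110010 = 1000000000; discarding the end carry (carry out of the top bit) leaves the 9-bit value 000000000, as required for x + (-x)



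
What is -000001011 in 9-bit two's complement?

Original: 000001011
Step 1 - Invert all bits: 111110100
Step 2 - Add 1: 111110101
Verification: 000001011 + 111110101 = 1000000000; discarding the end carry (carry out of the top bit) leaves the 9-bit value 000000000, as required for x + (-x)



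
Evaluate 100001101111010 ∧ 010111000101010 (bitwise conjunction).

AND: 1 only when both bits are 1
  100001101111010
& 010111000101010
-----------------
  000001000101010
Decimal: 17274 & 11818 = 554



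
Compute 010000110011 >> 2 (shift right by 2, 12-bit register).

Original: 010000110011 (decimal 1075)
Shift right by 2 positions
Drop the 2 low bits; fill with zeros on the left
Result: 000100001100 (decimal 268)
Equivalent: 1075 >> 2 = 1075 ÷ 2^2 = 268



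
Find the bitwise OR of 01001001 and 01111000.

OR: 1 when either bit is 1
  01001001
| 01111000
----------
  01111001
Decimal: 73 | 120 = 121



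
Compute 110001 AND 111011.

AND: 1 only when both bits are 1
  110001
& 111011
--------
  110001
Decimal: 49 & 59 = 49



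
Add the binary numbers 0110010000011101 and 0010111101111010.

Add column by column from the right: bit + bit + carry-in; write the sum mod 2, carry 1 when the sum is 2 or 3.
carry:  1101100011110000
        0110010000011101
+       0010111101111010
------------------------
       01001001110010111
(the carry out of the leftmost column, 0, becomes the leading bit)
Decimal check:
  0110010000011101 = 16384 + 8192 + 1024 + 16 + 8 + 4 + 1 = 25629
  0010111101111010 = 8192 + 2048 + 1024 + 512 + 256 + 64 + 32 + 16 + 8 + 2 = 12154
  25629 + 12154 = 37783, and 01001001110010111 = 32768 + 4096 + 512 + 256 + 128 + 16 + 4 + 2 + 1 = 37783 ✓



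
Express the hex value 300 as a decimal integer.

Expand by place value (powers of 16):
300 = 3 × 16^2 + 0 × 16^1 + 0 × 16^0
= 3 × 256 + 0 × 16 + 0 × 1
= 768 + 0 + 0
= 768



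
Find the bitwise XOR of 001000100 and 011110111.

XOR: 1 when bits differ
  001000100
^ 011110111
-----------
  010110011
Decimal: 68 ^ 247 = 179



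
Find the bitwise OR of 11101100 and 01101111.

OR: 1 when either bit is 1
  11101100
| 01101111
----------
  11101111
Decimal: 236 | 111 = 239



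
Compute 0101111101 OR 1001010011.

OR: 1 when either bit is 1
  0101111101
| 1001010011
------------
  1101111111
Decimal: 381 | 595 = 895



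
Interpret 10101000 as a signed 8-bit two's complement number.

Binary: 10101000
Sign bit: 1 (negative)
Invert: 01010111
Add 1:  01011000
Magnitude: 01011000 = 64 + 16 + 8 = 88
Value: -88



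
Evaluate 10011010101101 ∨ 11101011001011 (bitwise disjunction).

OR: 1 when either bit is 1
  10011010101101
| 11101011001011
----------------
  11111011101111
Decimal: 9901 | 15051 = 16111



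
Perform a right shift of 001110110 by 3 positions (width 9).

Original: 001110110 (decimal 118)
Shift right by 3 positions
Drop the 3 low bits; fill with zeros on the left
Result: 000001110 (decimal 14)
Equivalent: 118 >> 3 = 118 ÷ 2^3 = 14



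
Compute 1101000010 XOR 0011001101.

XOR: 1 when bits differ
  1101000010
^ 0011001101
------------
  1110001111
Decimal: 834 ^ 205 = 911



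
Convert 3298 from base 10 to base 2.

Using repeated division by 2:
3298 ÷ 2 = 1649 remainder 0
1649 ÷ 2 = 824 remainder 1
824 ÷ 2 = 412 remainder 0
412 ÷ 2 = 206 remainder 0
206 ÷ 2 = 103 remainder 0
103 ÷ 2 = 51 remainder 1
51 ÷ 2 = 25 remainder 1
25 ÷ 2 = 12 remainder 1
12 ÷ 2 = 6 remainder 0
6 ÷ 2 = 3 remainder 0
3 ÷ 2 = 1 remainder 1
1 ÷ 2 = 0 remainder 1
Reading remainders bottom to top: 110011100010



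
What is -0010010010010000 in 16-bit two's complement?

Original: 0010010010010000
Step 1 - Invert all bits: 1101101101101111
Step 2 - Add 1: 1101101101110000
Verification: 0010010010010000 + 1101101101110000 = 10000000000000000; discarding the end carry (carry out of the top bit) leaves the 16-bit value 0000000000000000, as required for x + (-x)



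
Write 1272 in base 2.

Using repeated division by 2:
1272 ÷ 2 = 636 remainder 0
636 ÷ 2 = 318 remainder 0
318 ÷ 2 = 159 remainder 0
159 ÷ 2 = 79 remainder 1
79 ÷ 2 = 39 remainder 1
39 ÷ 2 = 19 remainder 1
19 ÷ 2 = 9 remainder 1
9 ÷ 2 = 4 remainder 1
4 ÷ 2 = 2 remainder 0
2 ÷ 2 = 1 remainder 0
1 ÷ 2 = 0 remainder 1
Reading remainders bottom to top: 10011111000



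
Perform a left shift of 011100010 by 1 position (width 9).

Original: 011100010 (decimal 226)
Shift left by 1 position
Append 1 zero on the right
Result: 111000100 (decimal 452)
Equivalent: 226 << 1 = 226 × 2^1 = 452



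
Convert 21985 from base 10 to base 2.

Using repeated division by 2:
21985 ÷ 2 = 10992 remainder 1
10992 ÷ 2 = 5496 remainder 0
5496 ÷ 2 = 2748 remainder 0
2748 ÷ 2 = 1374 remainder 0
1374 ÷ 2 = 687 remainder 0
687 ÷ 2 = 343 remainder 1
343 ÷ 2 = 171 remainder 1
171 ÷ 2 = 85 remainder 1
85 ÷ 2 = 42 remainder 1
42 ÷ 2 = 21 remainder 0
21 ÷ 2 = 10 remainder 1
10 ÷ 2 = 5 remainder 0
5 ÷ 2 = 2 remainder 1
2 ÷ 2 = 1 remainder 0
1 ÷ 2 = 0 remainder 1
Reading remainders bottom to top: 101010111100001



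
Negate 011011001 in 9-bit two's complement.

Original: 011011001
Step 1 - Invert all bits: 100100110
Step 2 - Add 1: 100100111
Verification: 011011001 + 100100111 = 1000000000; discarding the end carry (carry out of the top bit) leaves the 9-bit value 000000000, as required for x + (-x)



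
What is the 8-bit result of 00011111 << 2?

Original: 00011111 (decimal 31)
Shift left by 2 positions
Append 2 zeros on the right
Result: 01111100 (decimal 124)
Equivalent: 31 << 2 = 31 × 2^2 = 124



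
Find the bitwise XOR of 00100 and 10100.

XOR: 1 when bits differ
  00100
^ 10100
-------
  10000
Decimal: 4 ^ 20 = 16



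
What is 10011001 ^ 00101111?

XOR: 1 when bits differ
  10011001
^ 00101111
----------
  10110110
Decimal: 153 ^ 47 = 182



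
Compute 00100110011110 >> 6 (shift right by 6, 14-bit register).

Original: 00100110011110 (decimal 2462)
Shift right by 6 positions
Drop the 6 low bits; fill with zeros on the left
Result: 00000000100110 (decimal 38)
Equivalent: 2462 >> 6 = 2462 ÷ 2^6 = 38



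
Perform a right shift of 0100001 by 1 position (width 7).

Original: 0100001 (decimal 33)
Shift right by 1 position
Drop the 1 low bit; fill with zero on the left
Result: 0010000 (decimal 16)
Equivalent: 33 >> 1 = 33 ÷ 2^1 = 16



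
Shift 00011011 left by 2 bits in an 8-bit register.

Original: 00011011 (decimal 27)
Shift left by 2 positions
Append 2 zeros on the right
Result: 01101100 (decimal 108)
Equivalent: 27 << 2 = 27 × 2^2 = 108



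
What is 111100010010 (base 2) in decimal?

Sum of powers of 2 for each 1-bit:
2^1 + 2^4 + 2^8 + 2^9 + 2^10 + 2^11
= 2 + 16 + 256 + 512 + 1024 + 2048
= 3858



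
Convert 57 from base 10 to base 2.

Using repeated division by 2:
57 ÷ 2 = 28 remainder 1
28 ÷ 2 = 14 remainder 0
14 ÷ 2 = 7 remainder 0
7 ÷ 2 = 3 remainder 1
3 ÷ 2 = 1 remainder 1
1 ÷ 2 = 0 remainder 1
Reading remainders bottom to top: 111001



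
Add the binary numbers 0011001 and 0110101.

Add column by column from the right: bit + bit + carry-in; write the sum mod 2, carry 1 when the sum is 2 or 3.
carry:  1100010
        0011001
+       0110101
---------------
       01001110
(the carry out of the leftmost column, 0, becomes the leading bit)
Decimal check:
  0011001 = 16 + 8 + 1 = 25
  0110101 = 32 + 16 + 4 + 1 = 53
  25 + 53 = 78, and 01001110 = 64 + 8 + 4 + 2 = 78 ✓



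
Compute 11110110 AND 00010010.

AND: 1 only when both bits are 1
  11110110
& 00010010
----------
  00010010
Decimal: 246 & 18 = 18



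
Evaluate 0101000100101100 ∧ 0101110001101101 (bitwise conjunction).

AND: 1 only when both bits are 1
  0101000100101100
& 0101110001101101
------------------
  0101000000101100
Decimal: 20780 & 23661 = 20524



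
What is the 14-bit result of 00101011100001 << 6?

Original: 00101011100001 (decimal 2785)
Shift left by 6 positions
Append 6 zeros on the right and drop the 6 high bits that overflow the 14-bit width
Result: 11100001000000 (decimal 14400)
Equivalent: 2785 << 6 = 2785 × 2^6 = 178240, truncated to 14 bits = 14400



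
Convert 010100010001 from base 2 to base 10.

Sum of powers of 2 for each 1-bit:
2^0 + 2^4 + 2^8 + 2^10
= 1 + 16 + 256 + 1024
= 1297



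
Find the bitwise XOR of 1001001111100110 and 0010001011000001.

XOR: 1 when bits differ
  1001001111100110
^ 0010001011000001
------------------
  1011000100100111
Decimal: 37862 ^ 8897 = 45351



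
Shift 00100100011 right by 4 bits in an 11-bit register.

Original: 00100100011 (decimal 291)
Shift right by 4 positions
Drop the 4 low bits; fill with zeros on the left
Result: 00000010010 (decimal 18)
Equivalent: 291 >> 4 = 291 ÷ 2^4 = 18



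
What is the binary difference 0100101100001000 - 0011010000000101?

Method 1 - Direct subtraction (column by column from the right: bit − bit − borrow-in; if negative, add 2 and borrow 1 from the next column):
borrow: 0110100000001110
        0100101100001000
-       0011010000000101
------------------------
        0001011100000011

Method 2 - Add two's complement:
Two's complement of 0011010000000101: invert → 1100101111111010, add 1 → 1100101111111011
  0100101100001000
+ 1100101111111011
------------------
 10001011100000011  (end carry out of the top bit = 1)
Discarding the end carry: 0001011100000011
Decimal check:
  0100101100001000 = 16384 + 2048 + 512 + 256 + 8 = 19208
  0011010000000101 = 8192 + 4096 + 1024 + 4 + 1 = 13317
  19208 - 13317 = 5891, and 0001011100000011 = 4096 + 1024 + 512 + 256 + 2 + 1 = 5891 ✓



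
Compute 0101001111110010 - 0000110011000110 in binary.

Method 1 - Direct subtraction (column by column from the right: bit − bit − borrow-in; if negative, add 2 and borrow 1 from the next column):
borrow: 0001100000011000
        0101001111110010
-       0000110011000110
------------------------
        0100011100101100

Method 2 - Add two's complement:
Two's complement of 0000110011000110: invert → 1111001100111001, add 1 → 1111001100111010
  0101001111110010
+ 1111001100111010
------------------
 10100011100101100  (end carry out of the top bit = 1)
Discarding the end carry: 0100011100101100
Decimal check:
  0101001111110010 = 16384 + 4096 + 512 + 256 + 128 + 64 + 32 + 16 + 2 = 21490
  0000110011000110 = 2048 + 1024 + 128 + 64 + 4 + 2 = 3270
  21490 - 3270 = 18220, and 0100011100101100 = 16384 + 1024 + 512 + 256 + 32 + 8 + 4 = 18220 ✓



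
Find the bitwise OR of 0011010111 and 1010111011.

OR: 1 when either bit is 1
  0011010111
| 1010111011
------------
  1011111111
Decimal: 215 | 699 = 767



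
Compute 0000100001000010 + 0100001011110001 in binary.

Add column by column from the right: bit + bit + carry-in; write the sum mod 2, carry 1 when the sum is 2 or 3.
carry:  0000000110000000
        0000100001000010
+       0100001011110001
------------------------
       00100101100110011
(the carry out of the leftmost column, 0, becomes the leading bit)
Decimal check:
  0000100001000010 = 2048 + 64 + 2 = 2114
  0100001011110001 = 16384 + 512 + 128 + 64 + 32 + 16 + 1 = 17137
  2114 + 17137 = 19251, and 00100101100110011 = 16384 + 2048 + 512 + 256 + 32 + 16 + 2 + 1 = 19251 ✓



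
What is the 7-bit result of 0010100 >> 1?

Original: 0010100 (decimal 20)
Shift right by 1 position
Drop the 1 low bit; fill with zero on the left
Result: 0001010 (decimal 10)
Equivalent: 20 >> 1 = 20 ÷ 2^1 = 10



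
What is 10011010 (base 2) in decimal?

Sum of powers of 2 for each 1-bit:
2^1 + 2^3 + 2^4 + 2^7
= 2 + 8 + 16 + 128
= 154



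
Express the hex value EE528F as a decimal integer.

Expand by place value (powers of 16):
Digit values: E = 14, F = 15
EE528F = 14 × 16^5 + 14 × 16^4 + 5 × 16^3 + 2 × 16^2 + 8 × 16^1 + 15 × 16^0
= 14 × 1048576 + 14 × 65536 + 5 × 4096 + 2 × 256 + 8 × 16 + 15 × 1
= 14680064 + 917504 + 20480 + 512 + 128 + 15
= 15618703



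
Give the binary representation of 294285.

Using repeated division by 2:
294285 ÷ 2 = 147142 remainder 1
147142 ÷ 2 = 73571 remainder 0
73571 ÷ 2 = 36785 remainder 1
36785 ÷ 2 = 18392 remainder 1
18392 ÷ 2 = 9196 remainder 0
9196 ÷ 2 = 4598 remainder 0
4598 ÷ 2 = 2299 remainder 0
2299 ÷ 2 = 1149 remainder 1
1149 ÷ 2 = 574 remainder 1
574 ÷ 2 = 287 remainder 0
287 ÷ 2 = 143 remainder 1
143 ÷ 2 = 71 remainder 1
71 ÷ 2 = 35 remainder 1
35 ÷ 2 = 17 remainder 1
17 ÷ 2 = 8 remainder 1
8 ÷ 2 = 4 remainder 0
4 ÷ 2 = 2 remainder 0
2 ÷ 2 = 1 remainder 0
1 ÷ 2 = 0 remainder 1
Reading remainders bottom to top: 1000111110110001101



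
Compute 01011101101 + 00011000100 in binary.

Add column by column from the right: bit + bit + carry-in; write the sum mod 2, carry 1 when the sum is 2 or 3.
carry:  00110011000
        01011101101
+       00011000100
-------------------
       001110110001
(the carry out of the leftmost column, 0, becomes the leading bit)
Decimal check:
  01011101101 = 512 + 128 + 64 + 32 + 8 + 4 + 1 = 749
  00011000100 = 128 + 64 + 4 = 196
  749 + 196 = 945, and 001110110001 = 512 + 256 + 128 + 32 + 16 + 1 = 945 ✓



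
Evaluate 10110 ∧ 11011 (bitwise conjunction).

AND: 1 only when both bits are 1
  10110
& 11011
-------
  10010
Decimal: 22 & 27 = 18



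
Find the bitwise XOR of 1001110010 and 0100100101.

XOR: 1 when bits differ
  1001110010
^ 0100100101
------------
  1101010111
Decimal: 626 ^ 293 = 855



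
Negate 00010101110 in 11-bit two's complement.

Original: 00010101110
Step 1 - Invert all bits: 11101010001
Step 2 - Add 1: 11101010010
Verification: 00010101110 + 11101010010 = 100000000000; discarding the end carry (carry out of the top bit) leaves the 11-bit value 00000000000, as required for x + (-x)



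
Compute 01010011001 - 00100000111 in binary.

Method 1 - Direct subtraction (column by column from the right: bit − bit − borrow-in; if negative, add 2 and borrow 1 from the next column):
borrow: 01000001100
        01010011001
-       00100000111
-------------------
        00110010010

Method 2 - Add two's complement:
Two's complement of 00100000111: invert → 11011111000, add 1 → 11011111001
  01010011001
+ 11011111001
-------------
 100110010010  (end carry out of the top bit = 1)
Discarding the end carry: 00110010010
Decimal check:
  01010011001 = 512 + 128 + 16 + 8 + 1 = 665
  00100000111 = 256 + 4 + 2 + 1 = 263
  665 - 263 = 402, and 00110010010 = 256 + 128 + 16 + 2 = 402 ✓



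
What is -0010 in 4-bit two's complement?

Original: 0010
Step 1 - Invert all bits: 1101
Step 2 - Add 1: 1110
Verification: 0010 + 1110 = 10000; discarding the end carry (carry out of the top bit) leaves the 4-bit value 0000, as required for x + (-x)



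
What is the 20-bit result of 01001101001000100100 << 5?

Original: 01001101001000100100 (decimal 315940)
Shift left by 5 positions
Append 5 zeros on the right and drop the 5 high bits that overflow the 20-bit width
Result: 10100100010010000000 (decimal 672896)
Equivalent: 315940 << 5 = 315940 × 2^5 = 10110080, truncated to 20 bits = 672896

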